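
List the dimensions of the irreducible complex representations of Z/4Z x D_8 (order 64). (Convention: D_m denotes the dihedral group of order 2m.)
Dimensions: 1, 1, 1, 1, 1, 1, 1, 1, 1, 1, 1, 1, 1, 1, 1, 1, 2, 2, 2, 2, 2, 2, 2, 2, 2, 2, 2, 2

Details: There are 28 irreducibles (= number of conjugacy classes). Their dimensions d_i satisfy sum d_i^2 = |G| = 64: 1 + 1 + 1 + 1 + 1 + 1 + 1 + 1 + 1 + 1 + 1 + 1 + 1 + 1 + 1 + 1 + 4 + 4 + 4 + 4 + 4 + 4 + 4 + 4 + 4 + 4 + 4 + 4 = 64. (For the product with Z/4Z: each of the 4 1-dim characters of Z/4Z tensors with each irrep of D_8, giving 4 copies of each D_8-dimension.)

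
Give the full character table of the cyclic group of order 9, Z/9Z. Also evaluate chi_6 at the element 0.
Character table of Z/9Z (irreps indexed chi_0,...,chi_8 with chi_k(m) = zeta_9^(k*m), zeta_9 = exp(2*pi*i/9)):
  irrep \ class  {0} (size 1)  {1} (size 1)    {2} (size 1)    {3} (size 1)    {4} (size 1)    {5} (size 1)    {6} (size 1)    {7} (size 1)    {8} (size 1)  
  chi_0          1             1               1               1               1               1               1               1               1             
  chi_1          1             exp(2*I*pi/9)   exp(4*I*pi/9)   exp(2*I*pi/3)   exp(8*I*pi/9)   exp(-8*I*pi/9)  exp(-2*I*pi/3)  exp(-4*I*pi/9)  exp(-2*I*pi/9)
  chi_2          1             exp(4*I*pi/9)   exp(8*I*pi/9)   exp(-2*I*pi/3)  exp(-2*I*pi/9)  exp(2*I*pi/9)   exp(2*I*pi/3)   exp(-8*I*pi/9)  exp(-4*I*pi/9)
  chi_3          1             exp(2*I*pi/3)   exp(-2*I*pi/3)  1               exp(2*I*pi/3)   exp(-2*I*pi/3)  1               exp(2*I*pi/3)   exp(-2*I*pi/3)
  chi_4          1             exp(8*I*pi/9)   exp(-2*I*pi/9)  exp(2*I*pi/3)   exp(-4*I*pi/9)  exp(4*I*pi/9)   exp(-2*I*pi/3)  exp(2*I*pi/9)   exp(-8*I*pi/9)
  chi_5          1             exp(-8*I*pi/9)  exp(2*I*pi/9)   exp(-2*I*pi/3)  exp(4*I*pi/9)   exp(-4*I*pi/9)  exp(2*I*pi/3)   exp(-2*I*pi/9)  exp(8*I*pi/9) 
  chi_6          1             exp(-2*I*pi/3)  exp(2*I*pi/3)   1               exp(-2*I*pi/3)  exp(2*I*pi/3)   1               exp(-2*I*pi/3)  exp(2*I*pi/3) 
  chi_7          1             exp(-4*I*pi/9)  exp(-8*I*pi/9)  exp(2*I*pi/3)   exp(2*I*pi/9)   exp(-2*I*pi/9)  exp(-2*I*pi/3)  exp(8*I*pi/9)   exp(4*I*pi/9) 
  chi_8          1             exp(-2*I*pi/9)  exp(-4*I*pi/9)  exp(-2*I*pi/3)  exp(-8*I*pi/9)  exp(8*I*pi/9)   exp(2*I*pi/3)   exp(4*I*pi/9)   exp(2*I*pi/9) 

Spot check: chi_6(0) = zeta_9^(6*0) = zeta_9^0 = 1.

Reasoning: Z/9Z is abelian, so all 9 irreducible complex representations are 1-dimensional. They are given by chi_k(m) = zeta_9^(k*m) for k = 0,...,8. Row orthogonality: sum_m chi_k(m) conj(chi_l(m)) = 9 * [k = l].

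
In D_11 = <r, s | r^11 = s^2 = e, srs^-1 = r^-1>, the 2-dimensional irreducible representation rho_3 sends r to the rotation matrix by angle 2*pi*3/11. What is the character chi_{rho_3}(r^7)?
chi_{rho_3}(r^7) = 2*cos(2*pi*3*7/11) = 2*cos(2*pi/11)

Reasoning: rho_3(r^7) is rotation by angle 2*pi*3*7/11, whose trace is 2*cos(2*pi*3*7/11) = 2*cos(2*pi/11).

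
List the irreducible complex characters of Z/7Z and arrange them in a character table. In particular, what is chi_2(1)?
Character table of Z/7Z (irreps indexed chi_0,...,chi_6 with chi_k(m) = zeta_7^(k*m), zeta_7 = exp(2*pi*i/7)):
  irrep \ class  {0} (size 1)  {1} (size 1)    {2} (size 1)    {3} (size 1)    {4} (size 1)    {5} (size 1)    {6} (size 1)  
  chi_0          1             1               1               1               1               1               1             
  chi_1          1             exp(2*I*pi/7)   exp(4*I*pi/7)   exp(6*I*pi/7)   exp(-6*I*pi/7)  exp(-4*I*pi/7)  exp(-2*I*pi/7)
  chi_2          1             exp(4*I*pi/7)   exp(-6*I*pi/7)  exp(-2*I*pi/7)  exp(2*I*pi/7)   exp(6*I*pi/7)   exp(-4*I*pi/7)
  chi_3          1             exp(6*I*pi/7)   exp(-2*I*pi/7)  exp(4*I*pi/7)   exp(-4*I*pi/7)  exp(2*I*pi/7)   exp(-6*I*pi/7)
  chi_4          1             exp(-6*I*pi/7)  exp(2*I*pi/7)   exp(-4*I*pi/7)  exp(4*I*pi/7)   exp(-2*I*pi/7)  exp(6*I*pi/7) 
  chi_5          1             exp(-4*I*pi/7)  exp(6*I*pi/7)   exp(2*I*pi/7)   exp(-2*I*pi/7)  exp(-6*I*pi/7)  exp(4*I*pi/7) 
  chi_6          1             exp(-2*I*pi/7)  exp(-4*I*pi/7)  exp(-6*I*pi/7)  exp(6*I*pi/7)   exp(4*I*pi/7)   exp(2*I*pi/7) 

Spot check: chi_2(1) = zeta_7^(2*1) = zeta_7^2 = exp(4*I*pi/7).

Solution. Z/7Z is abelian, so all 7 irreducible complex representations are 1-dimensional. They are given by chi_k(m) = zeta_7^(k*m) for k = 0,...,6. Row orthogonality: sum_m chi_k(m) conj(chi_l(m)) = 7 * [k = l].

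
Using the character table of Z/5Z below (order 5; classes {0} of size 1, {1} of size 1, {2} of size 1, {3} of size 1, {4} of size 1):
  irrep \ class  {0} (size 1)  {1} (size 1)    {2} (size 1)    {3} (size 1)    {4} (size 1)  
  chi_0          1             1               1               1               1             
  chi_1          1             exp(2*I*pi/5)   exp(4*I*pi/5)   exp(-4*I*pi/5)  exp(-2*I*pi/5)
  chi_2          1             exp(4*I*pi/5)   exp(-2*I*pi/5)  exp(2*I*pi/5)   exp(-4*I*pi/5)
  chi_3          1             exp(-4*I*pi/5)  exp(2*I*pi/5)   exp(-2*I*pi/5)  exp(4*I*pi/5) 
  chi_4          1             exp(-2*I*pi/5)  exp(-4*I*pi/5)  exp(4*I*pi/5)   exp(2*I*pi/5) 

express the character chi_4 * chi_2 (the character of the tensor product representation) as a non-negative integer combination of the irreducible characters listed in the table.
chi_4 tensor chi_2 = chi_1 (all other irreducibles have multiplicity 0).

Why: The character of a tensor product is the pointwise product (chi_4 * chi_2)(C) = chi_4(C) * chi_2(C):
  {0}: (1)*(1), {1}: (exp(-2*I*pi/5))*(exp(4*I*pi/5)), {2}: (exp(-4*I*pi/5))*(exp(-2*I*pi/5)), {3}: (exp(4*I*pi/5))*(exp(2*I*pi/5)), {4}: (exp(2*I*pi/5))*(exp(-4*I*pi/5))
so (chi_4 * chi_2) takes values
  {0} -> 1, {1} -> exp(2*I*pi/5), {2} -> exp(4*I*pi/5), {3} -> exp(-4*I*pi/5), {4} -> exp(-2*I*pi/5).
Now take the inner product of this character with each irreducible chi from the table, <chi_4*chi_2, chi> = (1/5) sum_C |C| (chi_4*chi_2)(C) conj(chi(C)):
  <chi_4*chi_2, chi_0> = (1/5)[1*(1)*conj(1) + 1*(exp(2*I*pi/5))*conj(1) + 1*(exp(4*I*pi/5))*conj(1) + 1*(exp(-4*I*pi/5))*conj(1) + 1*(exp(-2*I*pi/5))*conj(1)]
      = (1/5)[(1) + (exp(2*I*pi/5)) + (exp(4*I*pi/5)) + (exp(-4*I*pi/5)) + (exp(-2*I*pi/5))] = 0/5 = 0
  <chi_4*chi_2, chi_1> = (1/5)[1*(1)*conj(1) + 1*(exp(2*I*pi/5))*conj(exp(2*I*pi/5)) + 1*(exp(4*I*pi/5))*conj(exp(4*I*pi/5)) + 1*(exp(-4*I*pi/5))*conj(exp(-4*I*pi/5)) + 1*(exp(-2*I*pi/5))*conj(exp(-2*I*pi/5))]
      = (1/5)[(1) + (1) + (1) + (1) + (1)] = 5/5 = 1
  <chi_4*chi_2, chi_2> = (1/5)[1*(1)*conj(1) + 1*(exp(2*I*pi/5))*conj(exp(4*I*pi/5)) + 1*(exp(4*I*pi/5))*conj(exp(-2*I*pi/5)) + 1*(exp(-4*I*pi/5))*conj(exp(2*I*pi/5)) + 1*(exp(-2*I*pi/5))*conj(exp(-4*I*pi/5))]
      = (1/5)[(1) + (exp(-2*I*pi/5)) + (exp(-4*I*pi/5)) + (exp(4*I*pi/5)) + (exp(2*I*pi/5))] = 0/5 = 0
  <chi_4*chi_2, chi_3> = (1/5)[1*(1)*conj(1) + 1*(exp(2*I*pi/5))*conj(exp(-4*I*pi/5)) + 1*(exp(4*I*pi/5))*conj(exp(2*I*pi/5)) + 1*(exp(-4*I*pi/5))*conj(exp(-2*I*pi/5)) + 1*(exp(-2*I*pi/5))*conj(exp(4*I*pi/5))]
      = (1/5)[(1) + (exp(-4*I*pi/5)) + (exp(2*I*pi/5)) + (exp(-2*I*pi/5)) + (exp(4*I*pi/5))] = 0/5 = 0
  <chi_4*chi_2, chi_4> = (1/5)[1*(1)*conj(1) + 1*(exp(2*I*pi/5))*conj(exp(-2*I*pi/5)) + 1*(exp(4*I*pi/5))*conj(exp(-4*I*pi/5)) + 1*(exp(-4*I*pi/5))*conj(exp(4*I*pi/5)) + 1*(exp(-2*I*pi/5))*conj(exp(2*I*pi/5))]
      = (1/5)[(1) + (exp(4*I*pi/5)) + (exp(-2*I*pi/5)) + (exp(2*I*pi/5)) + (exp(-4*I*pi/5))] = 0/5 = 0
(Exp terms are combined using exp(i*s)*conj(exp(i*t)) = exp(i*(s-t)), and sums of them are collapsed using the identity that for every m > 1 the m distinct m-th roots of unity sum to 0, e.g. 1 + exp(2*I*pi/3) + exp(-2*I*pi/3) = 0.)
Hence the multiplicities are chi_1: 1. Dimension check: dim(chi_4)*dim(chi_2) = 1*1 = 1 and sum (mult * dim) = 1*1 = 1.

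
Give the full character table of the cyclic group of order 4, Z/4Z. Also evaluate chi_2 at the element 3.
Character table of Z/4Z (irreps indexed chi_0,...,chi_3 with chi_k(m) = zeta_4^(k*m), zeta_4 = exp(2*pi*i/4)):
  irrep \ class  {0} (size 1)  {1} (size 1)  {2} (size 1)  {3} (size 1)
  chi_0          1             1             1             1           
  chi_1          1             I             -1            -I          
  chi_2          1             -1            1             -1          
  chi_3          1             -I            -1            I           

Spot check: chi_2(3) = zeta_4^(2*3) = zeta_4^6 = -1.

Proof sketch: Z/4Z is abelian, so all 4 irreducible complex representations are 1-dimensional. They are given by chi_k(m) = zeta_4^(k*m) for k = 0,...,3. Row orthogonality: sum_m chi_k(m) conj(chi_l(m)) = 4 * [k = l].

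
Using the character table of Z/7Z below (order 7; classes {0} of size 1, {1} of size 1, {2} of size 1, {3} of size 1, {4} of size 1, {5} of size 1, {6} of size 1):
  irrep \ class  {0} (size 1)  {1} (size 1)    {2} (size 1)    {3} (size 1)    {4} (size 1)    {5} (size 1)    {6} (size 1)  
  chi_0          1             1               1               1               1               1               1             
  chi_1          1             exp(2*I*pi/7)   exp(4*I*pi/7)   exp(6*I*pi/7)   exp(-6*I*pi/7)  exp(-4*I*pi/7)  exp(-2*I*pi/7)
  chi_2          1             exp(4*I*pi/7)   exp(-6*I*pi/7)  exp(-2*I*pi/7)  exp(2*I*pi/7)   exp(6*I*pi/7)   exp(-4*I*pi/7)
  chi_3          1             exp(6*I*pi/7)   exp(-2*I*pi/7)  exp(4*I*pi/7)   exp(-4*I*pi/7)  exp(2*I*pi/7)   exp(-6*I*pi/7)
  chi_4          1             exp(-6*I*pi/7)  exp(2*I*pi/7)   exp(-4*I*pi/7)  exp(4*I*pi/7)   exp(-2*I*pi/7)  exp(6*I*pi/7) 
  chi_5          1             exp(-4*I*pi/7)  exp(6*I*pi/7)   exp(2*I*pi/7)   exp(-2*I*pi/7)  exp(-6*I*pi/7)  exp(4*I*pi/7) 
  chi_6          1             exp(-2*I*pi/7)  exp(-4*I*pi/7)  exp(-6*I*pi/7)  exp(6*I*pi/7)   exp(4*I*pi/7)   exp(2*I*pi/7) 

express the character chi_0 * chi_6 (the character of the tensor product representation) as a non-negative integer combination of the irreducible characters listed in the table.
chi_0 tensor chi_6 = chi_6 (all other irreducibles have multiplicity 0).

Derivation: The character of a tensor product is the pointwise product (chi_0 * chi_6)(C) = chi_0(C) * chi_6(C):
  {0}: (1)*(1), {1}: (1)*(exp(-2*I*pi/7)), {2}: (1)*(exp(-4*I*pi/7)), {3}: (1)*(exp(-6*I*pi/7)), {4}: (1)*(exp(6*I*pi/7)), {5}: (1)*(exp(4*I*pi/7)), {6}: (1)*(exp(2*I*pi/7))
so (chi_0 * chi_6) takes values
  {0} -> 1, {1} -> exp(-2*I*pi/7), {2} -> exp(-4*I*pi/7), {3} -> exp(-6*I*pi/7), {4} -> exp(6*I*pi/7), {5} -> exp(4*I*pi/7), {6} -> exp(2*I*pi/7).
Now take the inner product of this character with each irreducible chi from the table, <chi_0*chi_6, chi> = (1/7) sum_C |C| (chi_0*chi_6)(C) conj(chi(C)):
  <chi_0*chi_6, chi_0> = (1/7)[1*(1)*conj(1) + 1*(exp(-2*I*pi/7))*conj(1) + 1*(exp(-4*I*pi/7))*conj(1) + 1*(exp(-6*I*pi/7))*conj(1) + 1*(exp(6*I*pi/7))*conj(1) + 1*(exp(4*I*pi/7))*conj(1) + 1*(exp(2*I*pi/7))*conj(1)]
      = (1/7)[(1) + (exp(-2*I*pi/7)) + (exp(-4*I*pi/7)) + (exp(-6*I*pi/7)) + (exp(6*I*pi/7)) + (exp(4*I*pi/7)) + (exp(2*I*pi/7))] = 0/7 = 0
  <chi_0*chi_6, chi_1> = (1/7)[1*(1)*conj(1) + 1*(exp(-2*I*pi/7))*conj(exp(2*I*pi/7)) + 1*(exp(-4*I*pi/7))*conj(exp(4*I*pi/7)) + 1*(exp(-6*I*pi/7))*conj(exp(6*I*pi/7)) + 1*(exp(6*I*pi/7))*conj(exp(-6*I*pi/7)) + 1*(exp(4*I*pi/7))*conj(exp(-4*I*pi/7)) + 1*(exp(2*I*pi/7))*conj(exp(-2*I*pi/7))]
      = (1/7)[(1) + (exp(-4*I*pi/7)) + (exp(6*I*pi/7)) + (exp(2*I*pi/7)) + (exp(-2*I*pi/7)) + (exp(-6*I*pi/7)) + (exp(4*I*pi/7))] = 0/7 = 0
  <chi_0*chi_6, chi_2> = (1/7)[1*(1)*conj(1) + 1*(exp(-2*I*pi/7))*conj(exp(4*I*pi/7)) + 1*(exp(-4*I*pi/7))*conj(exp(-6*I*pi/7)) + 1*(exp(-6*I*pi/7))*conj(exp(-2*I*pi/7)) + 1*(exp(6*I*pi/7))*conj(exp(2*I*pi/7)) + 1*(exp(4*I*pi/7))*conj(exp(6*I*pi/7)) + 1*(exp(2*I*pi/7))*conj(exp(-4*I*pi/7))]
      = (1/7)[(1) + (exp(-6*I*pi/7)) + (exp(2*I*pi/7)) + (exp(-4*I*pi/7)) + (exp(4*I*pi/7)) + (exp(-2*I*pi/7)) + (exp(6*I*pi/7))] = 0/7 = 0
  <chi_0*chi_6, chi_3> = (1/7)[1*(1)*conj(1) + 1*(exp(-2*I*pi/7))*conj(exp(6*I*pi/7)) + 1*(exp(-4*I*pi/7))*conj(exp(-2*I*pi/7)) + 1*(exp(-6*I*pi/7))*conj(exp(4*I*pi/7)) + 1*(exp(6*I*pi/7))*conj(exp(-4*I*pi/7)) + 1*(exp(4*I*pi/7))*conj(exp(2*I*pi/7)) + 1*(exp(2*I*pi/7))*conj(exp(-6*I*pi/7))]
      = (1/7)[(1) + (exp(6*I*pi/7)) + (exp(-2*I*pi/7)) + (exp(4*I*pi/7)) + (exp(-4*I*pi/7)) + (exp(2*I*pi/7)) + (exp(-6*I*pi/7))] = 0/7 = 0
  <chi_0*chi_6, chi_4> = (1/7)[1*(1)*conj(1) + 1*(exp(-2*I*pi/7))*conj(exp(-6*I*pi/7)) + 1*(exp(-4*I*pi/7))*conj(exp(2*I*pi/7)) + 1*(exp(-6*I*pi/7))*conj(exp(-4*I*pi/7)) + 1*(exp(6*I*pi/7))*conj(exp(4*I*pi/7)) + 1*(exp(4*I*pi/7))*conj(exp(-2*I*pi/7)) + 1*(exp(2*I*pi/7))*conj(exp(6*I*pi/7))]
      = (1/7)[(1) + (exp(4*I*pi/7)) + (exp(-6*I*pi/7)) + (exp(-2*I*pi/7)) + (exp(2*I*pi/7)) + (exp(6*I*pi/7)) + (exp(-4*I*pi/7))] = 0/7 = 0
  <chi_0*chi_6, chi_5> = (1/7)[1*(1)*conj(1) + 1*(exp(-2*I*pi/7))*conj(exp(-4*I*pi/7)) + 1*(exp(-4*I*pi/7))*conj(exp(6*I*pi/7)) + 1*(exp(-6*I*pi/7))*conj(exp(2*I*pi/7)) + 1*(exp(6*I*pi/7))*conj(exp(-2*I*pi/7)) + 1*(exp(4*I*pi/7))*conj(exp(-6*I*pi/7)) + 1*(exp(2*I*pi/7))*conj(exp(4*I*pi/7))]
      = (1/7)[(1) + (exp(2*I*pi/7)) + (exp(4*I*pi/7)) + (exp(6*I*pi/7)) + (exp(-6*I*pi/7)) + (exp(-4*I*pi/7)) + (exp(-2*I*pi/7))] = 0/7 = 0
  <chi_0*chi_6, chi_6> = (1/7)[1*(1)*conj(1) + 1*(exp(-2*I*pi/7))*conj(exp(-2*I*pi/7)) + 1*(exp(-4*I*pi/7))*conj(exp(-4*I*pi/7)) + 1*(exp(-6*I*pi/7))*conj(exp(-6*I*pi/7)) + 1*(exp(6*I*pi/7))*conj(exp(6*I*pi/7)) + 1*(exp(4*I*pi/7))*conj(exp(4*I*pi/7)) + 1*(exp(2*I*pi/7))*conj(exp(2*I*pi/7))]
      = (1/7)[(1) + (1) + (1) + (1) + (1) + (1) + (1)] = 7/7 = 1
(Exp terms are combined using exp(i*s)*conj(exp(i*t)) = exp(i*(s-t)), and sums of them are collapsed using the identity that for every m > 1 the m distinct m-th roots of unity sum to 0, e.g. 1 + exp(2*I*pi/3) + exp(-2*I*pi/3) = 0.)
Hence the multiplicities are chi_6: 1. Dimension check: dim(chi_0)*dim(chi_6) = 1*1 = 1 and sum (mult * dim) = 1*1 = 1.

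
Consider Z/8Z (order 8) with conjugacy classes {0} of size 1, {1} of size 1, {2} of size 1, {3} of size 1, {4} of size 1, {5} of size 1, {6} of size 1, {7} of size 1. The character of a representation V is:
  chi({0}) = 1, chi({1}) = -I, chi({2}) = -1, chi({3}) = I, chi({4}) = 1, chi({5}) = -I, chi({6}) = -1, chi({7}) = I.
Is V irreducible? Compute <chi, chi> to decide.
Irreducible: <chi, chi> = 1.

Why: <chi, chi> = (1/|G|) sum_C |C| * |chi(C)|^2 = (1/8)[1*|1|^2 + 1*|-I|^2 + 1*|-1|^2 + 1*|I|^2 + 1*|1|^2 + 1*|-I|^2 + 1*|-1|^2 + 1*|I|^2]
  = (1/8)[(1) + (1) + (1) + (1) + (1) + (1) + (1) + (1)] = 8/8 = 1.
(Exp terms are combined using exp(i*s)*conj(exp(i*t)) = exp(i*(s-t)), and sums of them are collapsed using the identity that for every m > 1 the m distinct m-th roots of unity sum to 0, e.g. 1 + exp(2*I*pi/3) + exp(-2*I*pi/3) = 0.)
A character is irreducible iff <chi, chi> = 1, so this representation is irreducible.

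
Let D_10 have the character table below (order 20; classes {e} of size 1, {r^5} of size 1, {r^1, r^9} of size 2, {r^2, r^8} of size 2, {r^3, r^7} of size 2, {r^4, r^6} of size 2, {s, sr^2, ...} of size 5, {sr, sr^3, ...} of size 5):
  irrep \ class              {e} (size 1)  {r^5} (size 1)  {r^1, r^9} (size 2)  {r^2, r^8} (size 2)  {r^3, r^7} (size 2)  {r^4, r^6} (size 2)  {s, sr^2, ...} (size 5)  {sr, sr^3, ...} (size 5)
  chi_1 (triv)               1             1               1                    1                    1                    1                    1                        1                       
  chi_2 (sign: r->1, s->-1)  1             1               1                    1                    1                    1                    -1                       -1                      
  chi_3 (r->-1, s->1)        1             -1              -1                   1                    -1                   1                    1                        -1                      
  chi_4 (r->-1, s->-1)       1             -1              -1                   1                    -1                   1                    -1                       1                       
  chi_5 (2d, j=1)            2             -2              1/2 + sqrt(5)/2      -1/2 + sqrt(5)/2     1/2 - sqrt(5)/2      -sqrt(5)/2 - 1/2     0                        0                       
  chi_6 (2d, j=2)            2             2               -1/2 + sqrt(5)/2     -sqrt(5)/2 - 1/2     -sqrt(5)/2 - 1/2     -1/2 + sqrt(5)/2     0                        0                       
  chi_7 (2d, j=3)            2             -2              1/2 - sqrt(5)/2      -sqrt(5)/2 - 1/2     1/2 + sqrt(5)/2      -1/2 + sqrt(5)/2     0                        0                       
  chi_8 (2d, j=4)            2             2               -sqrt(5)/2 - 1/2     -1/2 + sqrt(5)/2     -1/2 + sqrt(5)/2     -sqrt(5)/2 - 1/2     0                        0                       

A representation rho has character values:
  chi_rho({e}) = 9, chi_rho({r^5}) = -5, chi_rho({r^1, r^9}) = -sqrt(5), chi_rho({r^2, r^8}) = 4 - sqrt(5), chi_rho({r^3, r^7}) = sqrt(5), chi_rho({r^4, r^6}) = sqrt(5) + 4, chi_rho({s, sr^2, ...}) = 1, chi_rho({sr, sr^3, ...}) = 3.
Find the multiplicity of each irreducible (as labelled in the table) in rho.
Multiplicities: chi_1: 2, chi_2: 0, chi_3: 1, chi_4: 2, chi_5: 0, chi_6: 0, chi_7: 2, chi_8: 0.

Derivation: Use <chi_rho, chi> = (1/|G|) sum_C |C| * chi_rho(C) * conj(chi(C)) with |G| = 20 for each irreducible chi in the table:
  <chi_rho, chi_1> = (1/20)[1*(9)*conj(1) + 1*(-5)*conj(1) + 2*(-sqrt(5))*conj(1) + 2*(4 - sqrt(5))*conj(1) + 2*(sqrt(5))*conj(1) + 2*(sqrt(5) + 4)*conj(1) + 5*(1)*conj(1) + 5*(3)*conj(1)]
      = (1/20)[(9) + (-5) + (-2*sqrt(5)) + (8 - 2*sqrt(5)) + (2*sqrt(5)) + (2*sqrt(5) + 8) + (5) + (15)] = 40/20 = 2
  <chi_rho, chi_2> = (1/20)[1*(9)*conj(1) + 1*(-5)*conj(1) + 2*(-sqrt(5))*conj(1) + 2*(4 - sqrt(5))*conj(1) + 2*(sqrt(5))*conj(1) + 2*(sqrt(5) + 4)*conj(1) + 5*(1)*conj(-1) + 5*(3)*conj(-1)]
      = (1/20)[(9) + (-5) + (-2*sqrt(5)) + (8 - 2*sqrt(5)) + (2*sqrt(5)) + (2*sqrt(5) + 8) + (-5) + (-15)] = 0/20 = 0
  <chi_rho, chi_3> = (1/20)[1*(9)*conj(1) + 1*(-5)*conj(-1) + 2*(-sqrt(5))*conj(-1) + 2*(4 - sqrt(5))*conj(1) + 2*(sqrt(5))*conj(-1) + 2*(sqrt(5) + 4)*conj(1) + 5*(1)*conj(1) + 5*(3)*conj(-1)]
      = (1/20)[(9) + (5) + (2*sqrt(5)) + (8 - 2*sqrt(5)) + (-2*sqrt(5)) + (2*sqrt(5) + 8) + (5) + (-15)] = 20/20 = 1
  <chi_rho, chi_4> = (1/20)[1*(9)*conj(1) + 1*(-5)*conj(-1) + 2*(-sqrt(5))*conj(-1) + 2*(4 - sqrt(5))*conj(1) + 2*(sqrt(5))*conj(-1) + 2*(sqrt(5) + 4)*conj(1) + 5*(1)*conj(-1) + 5*(3)*conj(1)]
      = (1/20)[(9) + (5) + (2*sqrt(5)) + (8 - 2*sqrt(5)) + (-2*sqrt(5)) + (2*sqrt(5) + 8) + (-5) + (15)] = 40/20 = 2
  <chi_rho, chi_5> = (1/20)[1*(9)*conj(2) + 1*(-5)*conj(-2) + 2*(-sqrt(5))*conj(1/2 + sqrt(5)/2) + 2*(4 - sqrt(5))*conj(-1/2 + sqrt(5)/2) + 2*(sqrt(5))*conj(1/2 - sqrt(5)/2) + 2*(sqrt(5) + 4)*conj(-sqrt(5)/2 - 1/2) + 5*(1)*conj(0) + 5*(3)*conj(0)]
      = (1/20)[(18) + (10) + (-5 - sqrt(5)) + (-9 + 5*sqrt(5)) + (-5 + sqrt(5)) + (-5*sqrt(5) - 9) + (0) + (0)] = 0/20 = 0
  <chi_rho, chi_6> = (1/20)[1*(9)*conj(2) + 1*(-5)*conj(2) + 2*(-sqrt(5))*conj(-1/2 + sqrt(5)/2) + 2*(4 - sqrt(5))*conj(-sqrt(5)/2 - 1/2) + 2*(sqrt(5))*conj(-sqrt(5)/2 - 1/2) + 2*(sqrt(5) + 4)*conj(-1/2 + sqrt(5)/2) + 5*(1)*conj(0) + 5*(3)*conj(0)]
      = (1/20)[(18) + (-10) + (-5 + sqrt(5)) + (1 - 3*sqrt(5)) + (-5 - sqrt(5)) + (1 + 3*sqrt(5)) + (0) + (0)] = 0/20 = 0
  <chi_rho, chi_7> = (1/20)[1*(9)*conj(2) + 1*(-5)*conj(-2) + 2*(-sqrt(5))*conj(1/2 - sqrt(5)/2) + 2*(4 - sqrt(5))*conj(-sqrt(5)/2 - 1/2) + 2*(sqrt(5))*conj(1/2 + sqrt(5)/2) + 2*(sqrt(5) + 4)*conj(-1/2 + sqrt(5)/2) + 5*(1)*conj(0) + 5*(3)*conj(0)]
      = (1/20)[(18) + (10) + (5 - sqrt(5)) + (1 - 3*sqrt(5)) + (sqrt(5) + 5) + (1 + 3*sqrt(5)) + (0) + (0)] = 40/20 = 2
  <chi_rho, chi_8> = (1/20)[1*(9)*conj(2) + 1*(-5)*conj(2) + 2*(-sqrt(5))*conj(-sqrt(5)/2 - 1/2) + 2*(4 - sqrt(5))*conj(-1/2 + sqrt(5)/2) + 2*(sqrt(5))*conj(-1/2 + sqrt(5)/2) + 2*(sqrt(5) + 4)*conj(-sqrt(5)/2 - 1/2) + 5*(1)*conj(0) + 5*(3)*conj(0)]
      = (1/20)[(18) + (-10) + (sqrt(5) + 5) + (-9 + 5*sqrt(5)) + (5 - sqrt(5)) + (-5*sqrt(5) - 9) + (0) + (0)] = 0/20 = 0
Dimension check: dim(rho) = sum (mult * dim) = 2*1 + 0*1 + 1*1 + 2*1 + 0*2 + 0*2 + 2*2 + 0*2 = 9 = chi_rho(e) = 9.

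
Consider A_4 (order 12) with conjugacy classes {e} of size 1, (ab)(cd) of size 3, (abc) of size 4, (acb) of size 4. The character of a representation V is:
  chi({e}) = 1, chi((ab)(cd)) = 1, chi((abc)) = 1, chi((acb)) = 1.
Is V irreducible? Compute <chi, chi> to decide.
Irreducible: <chi, chi> = 1.

Reasoning: <chi, chi> = (1/|G|) sum_C |C| * |chi(C)|^2 = (1/12)[1*|1|^2 + 3*|1|^2 + 4*|1|^2 + 4*|1|^2]
  = (1/12)[(1) + (3) + (4) + (4)] = 12/12 = 1.
(Exp terms are combined using exp(i*s)*conj(exp(i*t)) = exp(i*(s-t)), and sums of them are collapsed using the identity that for every m > 1 the m distinct m-th roots of unity sum to 0, e.g. 1 + exp(2*I*pi/3) + exp(-2*I*pi/3) = 0.)
A character is irreducible iff <chi, chi> = 1, so this representation is irreducible.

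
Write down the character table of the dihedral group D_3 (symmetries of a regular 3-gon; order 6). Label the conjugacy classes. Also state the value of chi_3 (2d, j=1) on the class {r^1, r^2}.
Conjugacy classes: {e} of size 1, {r^1, r^2} of size 2, {s, sr, ..., sr^2} of size 3.
Character table:
  irrep \ class              {e} (size 1)  {r^1, r^2} (size 2)  {s, sr, ..., sr^2} (size 3)
  chi_1 (triv)               1             1                    1                          
  chi_2 (sign: r->1, s->-1)  1             1                    -1                         
  chi_3 (2d, j=1)            2             -1                   0                          

Spot check: chi_3 (2d, j=1) on {r^1, r^2} = -1.

Details: D_3 has order 2*3 = 6 with 3 conjugacy classes, hence 3 irreducibles. Sum of squared dims 1 + 1 + 4 = 6 = |G|. Linear characters come from the abelianisation; the 2-dimensional irreps have character r^k -> 2*cos(2*pi*j*k/3), reflections -> 0.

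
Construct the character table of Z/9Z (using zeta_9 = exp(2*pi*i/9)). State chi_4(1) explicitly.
Character table of Z/9Z (irreps indexed chi_0,...,chi_8 with chi_k(m) = zeta_9^(k*m), zeta_9 = exp(2*pi*i/9)):
  irrep \ class  {0} (size 1)  {1} (size 1)    {2} (size 1)    {3} (size 1)    {4} (size 1)    {5} (size 1)    {6} (size 1)    {7} (size 1)    {8} (size 1)  
  chi_0          1             1               1               1               1               1               1               1               1             
  chi_1          1             exp(2*I*pi/9)   exp(4*I*pi/9)   exp(2*I*pi/3)   exp(8*I*pi/9)   exp(-8*I*pi/9)  exp(-2*I*pi/3)  exp(-4*I*pi/9)  exp(-2*I*pi/9)
  chi_2          1             exp(4*I*pi/9)   exp(8*I*pi/9)   exp(-2*I*pi/3)  exp(-2*I*pi/9)  exp(2*I*pi/9)   exp(2*I*pi/3)   exp(-8*I*pi/9)  exp(-4*I*pi/9)
  chi_3          1             exp(2*I*pi/3)   exp(-2*I*pi/3)  1               exp(2*I*pi/3)   exp(-2*I*pi/3)  1               exp(2*I*pi/3)   exp(-2*I*pi/3)
  chi_4          1             exp(8*I*pi/9)   exp(-2*I*pi/9)  exp(2*I*pi/3)   exp(-4*I*pi/9)  exp(4*I*pi/9)   exp(-2*I*pi/3)  exp(2*I*pi/9)   exp(-8*I*pi/9)
  chi_5          1             exp(-8*I*pi/9)  exp(2*I*pi/9)   exp(-2*I*pi/3)  exp(4*I*pi/9)   exp(-4*I*pi/9)  exp(2*I*pi/3)   exp(-2*I*pi/9)  exp(8*I*pi/9) 
  chi_6          1             exp(-2*I*pi/3)  exp(2*I*pi/3)   1               exp(-2*I*pi/3)  exp(2*I*pi/3)   1               exp(-2*I*pi/3)  exp(2*I*pi/3) 
  chi_7          1             exp(-4*I*pi/9)  exp(-8*I*pi/9)  exp(2*I*pi/3)   exp(2*I*pi/9)   exp(-2*I*pi/9)  exp(-2*I*pi/3)  exp(8*I*pi/9)   exp(4*I*pi/9) 
  chi_8          1             exp(-2*I*pi/9)  exp(-4*I*pi/9)  exp(-2*I*pi/3)  exp(-8*I*pi/9)  exp(8*I*pi/9)   exp(2*I*pi/3)   exp(4*I*pi/9)   exp(2*I*pi/9) 

Spot check: chi_4(1) = zeta_9^(4*1) = zeta_9^4 = exp(8*I*pi/9).

Justification: Z/9Z is abelian, so all 9 irreducible complex representations are 1-dimensional. They are given by chi_k(m) = zeta_9^(k*m) for k = 0,...,8. Row orthogonality: sum_m chi_k(m) conj(chi_l(m)) = 9 * [k = l].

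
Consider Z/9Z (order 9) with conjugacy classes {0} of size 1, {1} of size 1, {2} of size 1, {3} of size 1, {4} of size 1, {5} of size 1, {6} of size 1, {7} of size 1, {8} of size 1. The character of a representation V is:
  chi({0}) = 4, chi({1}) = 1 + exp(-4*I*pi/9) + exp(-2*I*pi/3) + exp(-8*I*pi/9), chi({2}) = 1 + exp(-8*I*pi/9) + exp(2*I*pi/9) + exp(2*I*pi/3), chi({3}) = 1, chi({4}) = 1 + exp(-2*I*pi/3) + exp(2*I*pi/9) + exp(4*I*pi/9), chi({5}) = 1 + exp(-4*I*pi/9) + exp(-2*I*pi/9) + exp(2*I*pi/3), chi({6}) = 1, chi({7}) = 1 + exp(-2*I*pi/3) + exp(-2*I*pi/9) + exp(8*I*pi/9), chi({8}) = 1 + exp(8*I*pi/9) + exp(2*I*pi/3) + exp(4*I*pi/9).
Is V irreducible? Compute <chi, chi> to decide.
Not irreducible (reducible): <chi, chi> = 4 > 1.

Argument: <chi, chi> = (1/|G|) sum_C |C| * |chi(C)|^2 = (1/9)[1*|4|^2 + 1*|1 + exp(-4*I*pi/9) + exp(-2*I*pi/3) + exp(-8*I*pi/9)|^2 + 1*|1 + exp(-8*I*pi/9) + exp(2*I*pi/9) + exp(2*I*pi/3)|^2 + 1*|1|^2 + 1*|1 + exp(-2*I*pi/3) + exp(2*I*pi/9) + exp(4*I*pi/9)|^2 + 1*|1 + exp(-4*I*pi/9) + exp(-2*I*pi/9) + exp(2*I*pi/3)|^2 + 1*|1|^2 + 1*|1 + exp(-2*I*pi/3) + exp(-2*I*pi/9) + exp(8*I*pi/9)|^2 + 1*|1 + exp(8*I*pi/9) + exp(2*I*pi/3) + exp(4*I*pi/9)|^2]
  = (1/9)[(16) + (4 + 2*exp(-4*I*pi/9) + 2*exp(-2*I*pi/9) + exp(-2*I*pi/3) + exp(-8*I*pi/9) + exp(8*I*pi/9) + exp(2*I*pi/3) + 2*exp(2*I*pi/9) + 2*exp(4*I*pi/9)) + (4 + 2*exp(-4*I*pi/9) + exp(-2*I*pi/3) + 2*exp(-8*I*pi/9) + exp(-2*I*pi/9) + exp(2*I*pi/9) + 2*exp(8*I*pi/9) + exp(2*I*pi/3) + 2*exp(4*I*pi/9)) + (1) + (4 + 2*exp(-2*I*pi/9) + exp(-4*I*pi/9) + exp(-2*I*pi/3) + 2*exp(-8*I*pi/9) + 2*exp(8*I*pi/9) + exp(2*I*pi/3) + exp(4*I*pi/9) + 2*exp(2*I*pi/9)) + (4 + 2*exp(-2*I*pi/9) + exp(-4*I*pi/9) + exp(-2*I*pi/3) + 2*exp(-8*I*pi/9) + 2*exp(8*I*pi/9) + exp(2*I*pi/3) + exp(4*I*pi/9) + 2*exp(2*I*pi/9)) + (1) + (4 + 2*exp(-4*I*pi/9) + exp(-2*I*pi/3) + 2*exp(-8*I*pi/9) + exp(-2*I*pi/9) + exp(2*I*pi/9) + 2*exp(8*I*pi/9) + exp(2*I*pi/3) + 2*exp(4*I*pi/9)) + (4 + 2*exp(-4*I*pi/9) + 2*exp(-2*I*pi/9) + exp(-2*I*pi/3) + exp(-8*I*pi/9) + exp(8*I*pi/9) + exp(2*I*pi/3) + 2*exp(2*I*pi/9) + 2*exp(4*I*pi/9))] = 36/9 = 4.
(Exp terms are combined using exp(i*s)*conj(exp(i*t)) = exp(i*(s-t)), and sums of them are collapsed using the identity that for every m > 1 the m distinct m-th roots of unity sum to 0, e.g. 1 + exp(2*I*pi/3) + exp(-2*I*pi/3) = 0.)
A character is irreducible iff <chi, chi> = 1, so this representation is reducible.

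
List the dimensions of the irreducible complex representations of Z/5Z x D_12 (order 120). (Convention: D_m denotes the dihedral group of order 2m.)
Dimensions: 1, 1, 1, 1, 1, 1, 1, 1, 1, 1, 1, 1, 1, 1, 1, 1, 1, 1, 1, 1, 2, 2, 2, 2, 2, 2, 2, 2, 2, 2, 2, 2, 2, 2, 2, 2, 2, 2, 2, 2, 2, 2, 2, 2, 2

Details: There are 45 irreducibles (= number of conjugacy classes). Their dimensions d_i satisfy sum d_i^2 = |G| = 120: 1 + 1 + 1 + 1 + 1 + 1 + 1 + 1 + 1 + 1 + 1 + 1 + 1 + 1 + 1 + 1 + 1 + 1 + 1 + 1 + 4 + 4 + 4 + 4 + 4 + 4 + 4 + 4 + 4 + 4 + 4 + 4 + 4 + 4 + 4 + 4 + 4 + 4 + 4 + 4 + 4 + 4 + 4 + 4 + 4 = 120. (For the product with Z/5Z: each of the 5 1-dim characters of Z/5Z tensors with each irrep of D_12, giving 5 copies of each D_12-dimension.)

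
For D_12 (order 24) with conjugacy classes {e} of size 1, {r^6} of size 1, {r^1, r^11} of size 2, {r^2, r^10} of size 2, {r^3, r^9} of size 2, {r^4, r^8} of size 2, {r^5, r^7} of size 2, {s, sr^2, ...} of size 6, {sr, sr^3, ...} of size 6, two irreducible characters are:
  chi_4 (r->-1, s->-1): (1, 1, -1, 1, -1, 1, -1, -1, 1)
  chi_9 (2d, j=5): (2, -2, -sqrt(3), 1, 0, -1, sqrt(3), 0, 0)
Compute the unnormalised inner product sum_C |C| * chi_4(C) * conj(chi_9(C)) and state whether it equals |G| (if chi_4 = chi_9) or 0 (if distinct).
Sum = 0; so <chi_4, chi_9> = 0 (distinct irreducibles are orthogonal).

Compute term by term over conjugacy classes (|C| * chi_4(C) * conj(chi_9(C))):
  1*(1)*conj(2) + 1*(1)*conj(-2) + 2*(-1)*conj(-sqrt(3)) + 2*(1)*conj(1) + 2*(-1)*conj(0) + 2*(1)*conj(-1) + 2*(-1)*conj(sqrt(3)) + 6*(-1)*conj(0) + 6*(1)*conj(0)
  = (2) + (-2) + (2*sqrt(3)) + (2) + (0) + (-2) + (-2*sqrt(3)) + (0) + (0)
  = 0.
Dividing by |G| = 24 gives 0/24 = 0, matching the row-orthogonality relation <chi_4, chi_9> = [chi_4 = chi_9].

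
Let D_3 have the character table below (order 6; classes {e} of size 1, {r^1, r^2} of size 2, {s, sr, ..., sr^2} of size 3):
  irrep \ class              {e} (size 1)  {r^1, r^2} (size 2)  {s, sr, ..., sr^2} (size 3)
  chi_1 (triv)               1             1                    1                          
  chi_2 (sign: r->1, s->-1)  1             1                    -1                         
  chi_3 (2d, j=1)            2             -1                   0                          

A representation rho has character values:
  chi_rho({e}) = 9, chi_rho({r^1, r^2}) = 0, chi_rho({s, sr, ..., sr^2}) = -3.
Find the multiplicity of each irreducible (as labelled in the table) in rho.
Multiplicities: chi_1: 0, chi_2: 3, chi_3: 3.

Reasoning: Use <chi_rho, chi> = (1/|G|) sum_C |C| * chi_rho(C) * conj(chi(C)) with |G| = 6 for each irreducible chi in the table:
  <chi_rho, chi_1> = (1/6)[1*(9)*conj(1) + 2*(0)*conj(1) + 3*(-3)*conj(1)]
      = (1/6)[(9) + (0) + (-9)] = 0/6 = 0
  <chi_rho, chi_2> = (1/6)[1*(9)*conj(1) + 2*(0)*conj(1) + 3*(-3)*conj(-1)]
      = (1/6)[(9) + (0) + (9)] = 18/6 = 3
  <chi_rho, chi_3> = (1/6)[1*(9)*conj(2) + 2*(0)*conj(-1) + 3*(-3)*conj(0)]
      = (1/6)[(18) + (0) + (0)] = 18/6 = 3
Dimension check: dim(rho) = sum (mult * dim) = 0*1 + 3*1 + 3*2 = 9 = chi_rho(e) = 9.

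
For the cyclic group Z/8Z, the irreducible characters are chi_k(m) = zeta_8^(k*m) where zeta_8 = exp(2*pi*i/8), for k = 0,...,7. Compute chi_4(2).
chi_4(2) = zeta_8^8 = 1

Argument: chi_4(2) = zeta_8^(4*2) = zeta_8^8. Since zeta_8^8 = 1, this equals zeta_8^0 = exp(2*pi*i*0/8) = 1.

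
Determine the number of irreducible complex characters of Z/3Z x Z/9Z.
27

Reasoning: The number of irreducible complex representations of a finite group equals its number of conjugacy classes. Z/3Z x Z/9Z is abelian of order 27, so every element is its own conjugacy class: 27 classes, so Z/3Z x Z/9Z (order 27) has exactly 27 irreducible complex representations.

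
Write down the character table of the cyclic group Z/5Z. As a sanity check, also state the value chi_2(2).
Character table of Z/5Z (irreps indexed chi_0,...,chi_4 with chi_k(m) = zeta_5^(k*m), zeta_5 = exp(2*pi*i/5)):
  irrep \ class  {0} (size 1)  {1} (size 1)    {2} (size 1)    {3} (size 1)    {4} (size 1)  
  chi_0          1             1               1               1               1             
  chi_1          1             exp(2*I*pi/5)   exp(4*I*pi/5)   exp(-4*I*pi/5)  exp(-2*I*pi/5)
  chi_2          1             exp(4*I*pi/5)   exp(-2*I*pi/5)  exp(2*I*pi/5)   exp(-4*I*pi/5)
  chi_3          1             exp(-4*I*pi/5)  exp(2*I*pi/5)   exp(-2*I*pi/5)  exp(4*I*pi/5) 
  chi_4          1             exp(-2*I*pi/5)  exp(-4*I*pi/5)  exp(4*I*pi/5)   exp(2*I*pi/5) 

Spot check: chi_2(2) = zeta_5^(2*2) = zeta_5^4 = exp(-2*I*pi/5).

Proof sketch: Z/5Z is abelian, so all 5 irreducible complex representations are 1-dimensional. They are given by chi_k(m) = zeta_5^(k*m) for k = 0,...,4. Row orthogonality: sum_m chi_k(m) conj(chi_l(m)) = 5 * [k = l].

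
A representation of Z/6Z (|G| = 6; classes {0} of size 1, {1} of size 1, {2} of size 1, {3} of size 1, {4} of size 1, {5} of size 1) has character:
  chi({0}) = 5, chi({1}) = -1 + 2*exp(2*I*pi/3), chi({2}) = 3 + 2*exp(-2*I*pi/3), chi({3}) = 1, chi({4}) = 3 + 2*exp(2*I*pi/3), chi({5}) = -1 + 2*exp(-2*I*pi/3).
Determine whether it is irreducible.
Not irreducible (reducible): <chi, chi> = 9 > 1.

Proof sketch: <chi, chi> = (1/|G|) sum_C |C| * |chi(C)|^2 = (1/6)[1*|5|^2 + 1*|-1 + 2*exp(2*I*pi/3)|^2 + 1*|3 + 2*exp(-2*I*pi/3)|^2 + 1*|1|^2 + 1*|3 + 2*exp(2*I*pi/3)|^2 + 1*|-1 + 2*exp(-2*I*pi/3)|^2]
  = (1/6)[(25) + (7) + (7) + (1) + (7) + (7)] = 54/6 = 9.
(Exp terms are combined using exp(i*s)*conj(exp(i*t)) = exp(i*(s-t)), and sums of them are collapsed using the identity that for every m > 1 the m distinct m-th roots of unity sum to 0, e.g. 1 + exp(2*I*pi/3) + exp(-2*I*pi/3) = 0.)
A character is irreducible iff <chi, chi> = 1, so this representation is reducible.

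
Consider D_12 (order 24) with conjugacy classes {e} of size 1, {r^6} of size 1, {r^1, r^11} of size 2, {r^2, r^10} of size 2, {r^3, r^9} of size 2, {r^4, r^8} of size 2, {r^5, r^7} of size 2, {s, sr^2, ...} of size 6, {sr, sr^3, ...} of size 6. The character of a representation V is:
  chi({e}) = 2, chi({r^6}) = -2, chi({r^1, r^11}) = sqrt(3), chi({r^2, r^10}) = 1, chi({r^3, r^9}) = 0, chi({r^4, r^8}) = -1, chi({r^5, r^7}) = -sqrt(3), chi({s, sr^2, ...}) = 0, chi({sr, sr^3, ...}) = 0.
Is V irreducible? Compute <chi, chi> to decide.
Irreducible: <chi, chi> = 1.

Reasoning: <chi, chi> = (1/|G|) sum_C |C| * |chi(C)|^2 = (1/24)[1*|2|^2 + 1*|-2|^2 + 2*|sqrt(3)|^2 + 2*|1|^2 + 2*|0|^2 + 2*|-1|^2 + 2*|-sqrt(3)|^2 + 6*|0|^2 + 6*|0|^2]
  = (1/24)[(4) + (4) + (6) + (2) + (0) + (2) + (6) + (0) + (0)] = 24/24 = 1.
A character is irreducible iff <chi, chi> = 1, so this representation is irreducible.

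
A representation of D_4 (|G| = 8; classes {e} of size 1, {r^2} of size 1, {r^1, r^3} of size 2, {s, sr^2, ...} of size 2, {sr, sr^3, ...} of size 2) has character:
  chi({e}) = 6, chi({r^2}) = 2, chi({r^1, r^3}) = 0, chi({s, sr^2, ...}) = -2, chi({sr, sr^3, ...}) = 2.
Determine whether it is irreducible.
Not irreducible (reducible): <chi, chi> = 7 > 1.

Details: <chi, chi> = (1/|G|) sum_C |C| * |chi(C)|^2 = (1/8)[1*|6|^2 + 1*|2|^2 + 2*|0|^2 + 2*|-2|^2 + 2*|2|^2]
  = (1/8)[(36) + (4) + (0) + (8) + (8)] = 56/8 = 7.
A character is irreducible iff <chi, chi> = 1, so this representation is reducible.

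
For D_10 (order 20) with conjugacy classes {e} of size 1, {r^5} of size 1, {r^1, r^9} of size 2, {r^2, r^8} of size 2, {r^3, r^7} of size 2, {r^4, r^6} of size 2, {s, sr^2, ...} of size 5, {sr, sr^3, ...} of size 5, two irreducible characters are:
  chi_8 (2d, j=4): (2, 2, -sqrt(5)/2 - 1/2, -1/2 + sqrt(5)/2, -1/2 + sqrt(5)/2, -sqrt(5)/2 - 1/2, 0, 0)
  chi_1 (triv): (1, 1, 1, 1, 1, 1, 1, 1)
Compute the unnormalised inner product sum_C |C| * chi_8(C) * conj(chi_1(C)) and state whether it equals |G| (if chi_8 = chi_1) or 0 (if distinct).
Sum = 0; so <chi_8, chi_1> = 0 (distinct irreducibles are orthogonal).

Working: Compute term by term over conjugacy classes (|C| * chi_8(C) * conj(chi_1(C))):
  1*(2)*conj(1) + 1*(2)*conj(1) + 2*(-sqrt(5)/2 - 1/2)*conj(1) + 2*(-1/2 + sqrt(5)/2)*conj(1) + 2*(-1/2 + sqrt(5)/2)*conj(1) + 2*(-sqrt(5)/2 - 1/2)*conj(1) + 5*(0)*conj(1) + 5*(0)*conj(1)
  = (2) + (2) + (-sqrt(5) - 1) + (-1 + sqrt(5)) + (-1 + sqrt(5)) + (-sqrt(5) - 1) + (0) + (0)
  = 0.
Dividing by |G| = 20 gives 0/20 = 0, matching the row-orthogonality relation <chi_8, chi_1> = [chi_8 = chi_1].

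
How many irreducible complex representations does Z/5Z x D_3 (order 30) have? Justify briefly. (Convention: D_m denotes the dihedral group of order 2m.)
15

The number of irreducible complex representations of a finite group equals its number of conjugacy classes. For a direct product, #classes(G x H) = #classes(G) * #classes(H). Z/5Z has 5 classes (abelian), D_3 has 3 classes, so 5 * 3 = 15, so Z/5Z x D_3 (order 30) has exactly 15 irreducible complex representations.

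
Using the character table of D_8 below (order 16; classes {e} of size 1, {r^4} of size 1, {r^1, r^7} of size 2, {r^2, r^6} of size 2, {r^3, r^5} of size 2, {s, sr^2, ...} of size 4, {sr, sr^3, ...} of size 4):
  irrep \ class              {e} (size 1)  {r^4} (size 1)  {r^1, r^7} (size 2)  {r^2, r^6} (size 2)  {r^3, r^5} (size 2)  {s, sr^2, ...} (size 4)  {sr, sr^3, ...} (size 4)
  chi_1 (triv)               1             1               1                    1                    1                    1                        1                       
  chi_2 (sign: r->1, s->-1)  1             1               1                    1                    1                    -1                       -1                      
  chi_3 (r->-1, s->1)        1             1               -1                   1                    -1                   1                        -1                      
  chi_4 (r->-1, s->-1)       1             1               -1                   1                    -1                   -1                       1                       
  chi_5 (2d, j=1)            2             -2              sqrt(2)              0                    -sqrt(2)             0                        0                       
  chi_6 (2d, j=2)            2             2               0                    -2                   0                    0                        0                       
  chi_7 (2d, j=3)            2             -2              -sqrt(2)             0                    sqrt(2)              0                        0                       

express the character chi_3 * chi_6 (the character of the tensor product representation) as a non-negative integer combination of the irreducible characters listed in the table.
chi_3 tensor chi_6 = chi_6 (all other irreducibles have multiplicity 0).

Derivation: The character of a tensor product is the pointwise product (chi_3 * chi_6)(C) = chi_3(C) * chi_6(C):
  {e}: (1)*(2), {r^4}: (1)*(2), {r^1, r^7}: (-1)*(0), {r^2, r^6}: (1)*(-2), {r^3, r^5}: (-1)*(0), {s, sr^2, ...}: (1)*(0), {sr, sr^3, ...}: (-1)*(0)
so (chi_3 * chi_6) takes values
  {e} -> 2, {r^4} -> 2, {r^1, r^7} -> 0, {r^2, r^6} -> -2, {r^3, r^5} -> 0, {s, sr^2, ...} -> 0, {sr, sr^3, ...} -> 0.
Now take the inner product of this character with each irreducible chi from the table, <chi_3*chi_6, chi> = (1/16) sum_C |C| (chi_3*chi_6)(C) conj(chi(C)):
  <chi_3*chi_6, chi_1> = (1/16)[1*(2)*conj(1) + 1*(2)*conj(1) + 2*(0)*conj(1) + 2*(-2)*conj(1) + 2*(0)*conj(1) + 4*(0)*conj(1) + 4*(0)*conj(1)]
      = (1/16)[(2) + (2) + (0) + (-4) + (0) + (0) + (0)] = 0/16 = 0
  <chi_3*chi_6, chi_2> = (1/16)[1*(2)*conj(1) + 1*(2)*conj(1) + 2*(0)*conj(1) + 2*(-2)*conj(1) + 2*(0)*conj(1) + 4*(0)*conj(-1) + 4*(0)*conj(-1)]
      = (1/16)[(2) + (2) + (0) + (-4) + (0) + (0) + (0)] = 0/16 = 0
  <chi_3*chi_6, chi_3> = (1/16)[1*(2)*conj(1) + 1*(2)*conj(1) + 2*(0)*conj(-1) + 2*(-2)*conj(1) + 2*(0)*conj(-1) + 4*(0)*conj(1) + 4*(0)*conj(-1)]
      = (1/16)[(2) + (2) + (0) + (-4) + (0) + (0) + (0)] = 0/16 = 0
  <chi_3*chi_6, chi_4> = (1/16)[1*(2)*conj(1) + 1*(2)*conj(1) + 2*(0)*conj(-1) + 2*(-2)*conj(1) + 2*(0)*conj(-1) + 4*(0)*conj(-1) + 4*(0)*conj(1)]
      = (1/16)[(2) + (2) + (0) + (-4) + (0) + (0) + (0)] = 0/16 = 0
  <chi_3*chi_6, chi_5> = (1/16)[1*(2)*conj(2) + 1*(2)*conj(-2) + 2*(0)*conj(sqrt(2)) + 2*(-2)*conj(0) + 2*(0)*conj(-sqrt(2)) + 4*(0)*conj(0) + 4*(0)*conj(0)]
      = (1/16)[(4) + (-4) + (0) + (0) + (0) + (0) + (0)] = 0/16 = 0
  <chi_3*chi_6, chi_6> = (1/16)[1*(2)*conj(2) + 1*(2)*conj(2) + 2*(0)*conj(0) + 2*(-2)*conj(-2) + 2*(0)*conj(0) + 4*(0)*conj(0) + 4*(0)*conj(0)]
      = (1/16)[(4) + (4) + (0) + (8) + (0) + (0) + (0)] = 16/16 = 1
  <chi_3*chi_6, chi_7> = (1/16)[1*(2)*conj(2) + 1*(2)*conj(-2) + 2*(0)*conj(-sqrt(2)) + 2*(-2)*conj(0) + 2*(0)*conj(sqrt(2)) + 4*(0)*conj(0) + 4*(0)*conj(0)]
      = (1/16)[(4) + (-4) + (0) + (0) + (0) + (0) + (0)] = 0/16 = 0
Hence the multiplicities are chi_6: 1. Dimension check: dim(chi_3)*dim(chi_6) = 1*2 = 2 and sum (mult * dim) = 1*2 = 2.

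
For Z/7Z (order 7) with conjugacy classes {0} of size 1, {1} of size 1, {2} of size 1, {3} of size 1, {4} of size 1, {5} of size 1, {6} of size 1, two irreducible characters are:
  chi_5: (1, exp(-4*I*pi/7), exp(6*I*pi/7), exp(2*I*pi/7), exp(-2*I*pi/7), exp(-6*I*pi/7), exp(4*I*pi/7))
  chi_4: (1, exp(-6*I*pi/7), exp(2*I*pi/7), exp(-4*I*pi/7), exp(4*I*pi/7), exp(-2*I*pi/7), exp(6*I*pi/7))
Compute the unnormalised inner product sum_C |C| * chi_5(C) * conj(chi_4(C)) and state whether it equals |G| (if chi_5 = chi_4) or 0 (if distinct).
Sum = 0; so <chi_5, chi_4> = 0 (distinct irreducibles are orthogonal).

Proof sketch: Compute term by term over conjugacy classes (|C| * chi_5(C) * conj(chi_4(C))):
  1*(1)*conj(1) + 1*(exp(-4*I*pi/7))*conj(exp(-6*I*pi/7)) + 1*(exp(6*I*pi/7))*conj(exp(2*I*pi/7)) + 1*(exp(2*I*pi/7))*conj(exp(-4*I*pi/7)) + 1*(exp(-2*I*pi/7))*conj(exp(4*I*pi/7)) + 1*(exp(-6*I*pi/7))*conj(exp(-2*I*pi/7)) + 1*(exp(4*I*pi/7))*conj(exp(6*I*pi/7))
  = (1) + (exp(2*I*pi/7)) + (exp(4*I*pi/7)) + (exp(6*I*pi/7)) + (exp(-6*I*pi/7)) + (exp(-4*I*pi/7)) + (exp(-2*I*pi/7))
  = 0.
(Exp terms are combined using exp(i*s)*conj(exp(i*t)) = exp(i*(s-t)), and sums of them are collapsed using the identity that for every m > 1 the m distinct m-th roots of unity sum to 0, e.g. 1 + exp(2*I*pi/3) + exp(-2*I*pi/3) = 0.)
Dividing by |G| = 7 gives 0/7 = 0, matching the row-orthogonality relation <chi_5, chi_4> = [chi_5 = chi_4].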